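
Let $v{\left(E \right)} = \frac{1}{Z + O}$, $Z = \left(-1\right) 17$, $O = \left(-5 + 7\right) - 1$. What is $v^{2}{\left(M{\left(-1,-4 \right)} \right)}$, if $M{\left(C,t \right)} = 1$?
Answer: $\frac{1}{256} \approx 0.0039063$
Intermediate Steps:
$O = 1$ ($O = 2 - 1 = 1$)
$Z = -17$
$v{\left(E \right)} = - \frac{1}{16}$ ($v{\left(E \right)} = \frac{1}{-17 + 1} = \frac{1}{-16} = - \frac{1}{16}$)
$v^{2}{\left(M{\left(-1,-4 \right)} \right)} = \left(- \frac{1}{16}\right)^{2} = \frac{1}{256}$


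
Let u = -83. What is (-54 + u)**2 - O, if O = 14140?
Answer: 4629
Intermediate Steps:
(-54 + u)**2 - O = (-54 - 83)**2 - 1*14140 = (-137)**2 - 14140 = 18769 - 14140 = 4629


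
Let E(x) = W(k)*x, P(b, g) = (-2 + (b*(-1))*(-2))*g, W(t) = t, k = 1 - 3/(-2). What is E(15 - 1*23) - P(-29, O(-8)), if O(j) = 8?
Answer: 460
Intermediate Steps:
k = 5/2 (k = 1 - 3*(-1)/2 = 1 - 1*(-3/2) = 1 + 3/2 = 5/2 ≈ 2.5000)
P(b, g) = g*(-2 + 2*b) (P(b, g) = (-2 - b*(-2))*g = (-2 + 2*b)*g = g*(-2 + 2*b))
E(x) = 5*x/2
E(15 - 1*23) - P(-29, O(-8)) = 5*(15 - 1*23)/2 - 2*8*(-1 - 29) = 5*(15 - 23)/2 - 2*8*(-30) = (5/2)*(-8) - 1*(-480) = -20 + 480 = 460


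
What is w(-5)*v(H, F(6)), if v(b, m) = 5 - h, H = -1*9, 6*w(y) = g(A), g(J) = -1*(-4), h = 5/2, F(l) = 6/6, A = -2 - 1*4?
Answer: 5/3 ≈ 1.6667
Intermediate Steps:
A = -6 (A = -2 - 4 = -6)
F(l) = 1 (F(l) = 6*(⅙) = 1)
h = 5/2 (h = 5*(½) = 5/2 ≈ 2.5000)
g(J) = 4
w(y) = ⅔ (w(y) = (⅙)*4 = ⅔)
H = -9
v(b, m) = 5/2 (v(b, m) = 5 - 1*5/2 = 5 - 5/2 = 5/2)
w(-5)*v(H, F(6)) = (⅔)*(5/2) = 5/3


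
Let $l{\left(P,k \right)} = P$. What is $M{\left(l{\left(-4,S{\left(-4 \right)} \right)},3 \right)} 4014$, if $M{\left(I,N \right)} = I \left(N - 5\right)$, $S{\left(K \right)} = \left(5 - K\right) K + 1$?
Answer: $32112$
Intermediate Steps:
$S{\left(K \right)} = 1 + K \left(5 - K\right)$ ($S{\left(K \right)} = K \left(5 - K\right) + 1 = 1 + K \left(5 - K\right)$)
$M{\left(I,N \right)} = I \left(-5 + N\right)$
$M{\left(l{\left(-4,S{\left(-4 \right)} \right)},3 \right)} 4014 = - 4 \left(-5 + 3\right) 4014 = \left(-4\right) \left(-2\right) 4014 = 8 \cdot 4014 = 32112$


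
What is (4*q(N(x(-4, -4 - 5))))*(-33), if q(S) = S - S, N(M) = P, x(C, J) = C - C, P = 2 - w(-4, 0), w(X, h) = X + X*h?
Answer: 0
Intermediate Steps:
P = 6 (P = 2 - (-4)*(1 + 0) = 2 - (-4) = 2 - 1*(-4) = 2 + 4 = 6)
x(C, J) = 0
N(M) = 6
q(S) = 0
(4*q(N(x(-4, -4 - 5))))*(-33) = (4*0)*(-33) = 0*(-33) = 0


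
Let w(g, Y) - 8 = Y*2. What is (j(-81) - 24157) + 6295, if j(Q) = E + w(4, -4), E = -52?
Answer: -17914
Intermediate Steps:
w(g, Y) = 8 + 2*Y (w(g, Y) = 8 + Y*2 = 8 + 2*Y)
j(Q) = -52 (j(Q) = -52 + (8 + 2*(-4)) = -52 + (8 - 8) = -52 + 0 = -52)
(j(-81) - 24157) + 6295 = (-52 - 24157) + 6295 = -24209 + 6295 = -17914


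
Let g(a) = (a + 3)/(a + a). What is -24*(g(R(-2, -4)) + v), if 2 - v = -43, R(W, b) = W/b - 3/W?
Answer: -1110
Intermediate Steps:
R(W, b) = -3/W + W/b
g(a) = (3 + a)/(2*a) (g(a) = (3 + a)/((2*a)) = (3 + a)*(1/(2*a)) = (3 + a)/(2*a))
v = 45 (v = 2 - 1*(-43) = 2 + 43 = 45)
-24*(g(R(-2, -4)) + v) = -24*((3 + (-3/(-2) - 2/(-4)))/(2*(-3/(-2) - 2/(-4))) + 45) = -24*((3 + (-3*(-½) - 2*(-¼)))/(2*(-3*(-½) - 2*(-¼))) + 45) = -24*((3 + (3/2 + ½))/(2*(3/2 + ½)) + 45) = -24*((½)*(3 + 2)/2 + 45) = -24*((½)*(½)*5 + 45) = -24*(5/4 + 45) = -24*185/4 = -1110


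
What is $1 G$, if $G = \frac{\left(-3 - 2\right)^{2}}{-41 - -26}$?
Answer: $- \frac{5}{3} \approx -1.6667$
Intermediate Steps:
$G = - \frac{5}{3}$ ($G = \frac{\left(-3 - 2\right)^{2}}{-41 + 26} = \frac{\left(-5\right)^{2}}{-15} = 25 \left(- \frac{1}{15}\right) = - \frac{5}{3} \approx -1.6667$)
$1 G = 1 \left(- \frac{5}{3}\right) = - \frac{5}{3}$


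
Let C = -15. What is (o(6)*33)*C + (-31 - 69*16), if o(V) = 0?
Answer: -1135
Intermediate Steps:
(o(6)*33)*C + (-31 - 69*16) = (0*33)*(-15) + (-31 - 69*16) = 0*(-15) + (-31 - 1104) = 0 - 1135 = -1135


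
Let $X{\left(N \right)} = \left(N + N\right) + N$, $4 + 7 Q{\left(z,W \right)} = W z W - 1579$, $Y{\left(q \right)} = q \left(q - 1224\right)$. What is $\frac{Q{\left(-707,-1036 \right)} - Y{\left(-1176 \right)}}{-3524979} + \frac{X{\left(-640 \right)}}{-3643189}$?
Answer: $\frac{2836556567248555}{89895153026217} \approx 31.554$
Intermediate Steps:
$Y{\left(q \right)} = q \left(-1224 + q\right)$
$Q{\left(z,W \right)} = - \frac{1583}{7} + \frac{z W^{2}}{7}$ ($Q{\left(z,W \right)} = - \frac{4}{7} + \frac{W z W - 1579}{7} = - \frac{4}{7} + \frac{z W^{2} - 1579}{7} = - \frac{4}{7} + \frac{-1579 + z W^{2}}{7} = - \frac{4}{7} + \left(- \frac{1579}{7} + \frac{z W^{2}}{7}\right) = - \frac{1583}{7} + \frac{z W^{2}}{7}$)
$X{\left(N \right)} = 3 N$ ($X{\left(N \right)} = 2 N + N = 3 N$)
$\frac{Q{\left(-707,-1036 \right)} - Y{\left(-1176 \right)}}{-3524979} + \frac{X{\left(-640 \right)}}{-3643189} = \frac{\left(- \frac{1583}{7} + \frac{1}{7} \left(-707\right) \left(-1036\right)^{2}\right) - - 1176 \left(-1224 - 1176\right)}{-3524979} + \frac{3 \left(-640\right)}{-3643189} = \left(\left(- \frac{1583}{7} + \frac{1}{7} \left(-707\right) 1073296\right) - \left(-1176\right) \left(-2400\right)\right) \left(- \frac{1}{3524979}\right) - - \frac{1920}{3643189} = \left(\left(- \frac{1583}{7} - 108402896\right) - 2822400\right) \left(- \frac{1}{3524979}\right) + \frac{1920}{3643189} = \left(- \frac{758821855}{7} - 2822400\right) \left(- \frac{1}{3524979}\right) + \frac{1920}{3643189} = \left(- \frac{778578655}{7}\right) \left(- \frac{1}{3524979}\right) + \frac{1920}{3643189} = \frac{778578655}{24674853} + \frac{1920}{3643189} = \frac{2836556567248555}{89895153026217}$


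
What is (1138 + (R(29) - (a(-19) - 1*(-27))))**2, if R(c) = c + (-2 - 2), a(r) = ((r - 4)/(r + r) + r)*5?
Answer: 2177435569/1444 ≈ 1.5079e+6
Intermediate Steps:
a(r) = 5*r + 5*(-4 + r)/(2*r) (a(r) = ((-4 + r)/((2*r)) + r)*5 = ((-4 + r)*(1/(2*r)) + r)*5 = ((-4 + r)/(2*r) + r)*5 = (r + (-4 + r)/(2*r))*5 = 5*r + 5*(-4 + r)/(2*r))
R(c) = -4 + c (R(c) = c - 4 = -4 + c)
(1138 + (R(29) - (a(-19) - 1*(-27))))**2 = (1138 + ((-4 + 29) - ((5/2 - 10/(-19) + 5*(-19)) - 1*(-27))))**2 = (1138 + (25 - ((5/2 - 10*(-1/19) - 95) + 27)))**2 = (1138 + (25 - ((5/2 + 10/19 - 95) + 27)))**2 = (1138 + (25 - (-3495/38 + 27)))**2 = (1138 + (25 - 1*(-2469/38)))**2 = (1138 + (25 + 2469/38))**2 = (1138 + 3419/38)**2 = (46663/38)**2 = 2177435569/1444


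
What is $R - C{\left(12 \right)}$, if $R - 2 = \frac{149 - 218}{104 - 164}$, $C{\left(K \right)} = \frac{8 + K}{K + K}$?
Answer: $\frac{139}{60} \approx 2.3167$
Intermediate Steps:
$C{\left(K \right)} = \frac{8 + K}{2 K}$
$R = \frac{63}{20}$ ($R = 2 + \frac{149 - 218}{104 - 164} = 2 - \frac{69}{-60} = 2 - - \frac{23}{20} = 2 + \frac{23}{20} = \frac{63}{20} \approx 3.15$)
$R - C{\left(12 \right)} = \frac{63}{20} - \frac{8 + 12}{2 \cdot 12} = \frac{63}{20} - \frac{1}{2} \cdot \frac{1}{12} \cdot 20 = \frac{63}{20} - \frac{5}{6} = \frac{139}{60}$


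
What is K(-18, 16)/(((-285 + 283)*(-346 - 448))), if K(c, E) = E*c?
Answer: -72/397 ≈ -0.18136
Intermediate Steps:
K(-18, 16)/(((-285 + 283)*(-346 - 448))) = (16*(-18))/(((-285 + 283)*(-346 - 448))) = -288/((-2*(-794))) = -288/1588 = -288*1/1588 = -72/397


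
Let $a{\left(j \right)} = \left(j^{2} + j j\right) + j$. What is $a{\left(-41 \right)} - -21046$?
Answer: $24367$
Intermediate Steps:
$a{\left(j \right)} = j + 2 j^{2}$ ($a{\left(j \right)} = \left(j^{2} + j^{2}\right) + j = 2 j^{2} + j = j + 2 j^{2}$)
$a{\left(-41 \right)} - -21046 = - 41 \left(1 + 2 \left(-41\right)\right) - -21046 = - 41 \left(1 - 82\right) + 21046 = \left(-41\right) \left(-81\right) + 21046 = 3321 + 21046 = 24367$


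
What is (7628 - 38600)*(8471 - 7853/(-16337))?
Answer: -4286480819760/16337 ≈ -2.6238e+8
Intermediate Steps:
(7628 - 38600)*(8471 - 7853/(-16337)) = -30972*(8471 - 7853*(-1/16337)) = -30972*(8471 + 7853/16337) = -30972*138398580/16337 = -4286480819760/16337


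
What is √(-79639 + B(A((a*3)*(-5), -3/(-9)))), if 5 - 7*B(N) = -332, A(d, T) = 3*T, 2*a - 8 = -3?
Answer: 12*I*√27083/7 ≈ 282.12*I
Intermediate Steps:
a = 5/2 (a = 4 + (½)*(-3) = 4 - 3/2 = 5/2 ≈ 2.5000)
B(N) = 337/7 (B(N) = 5/7 - ⅐*(-332) = 5/7 + 332/7 = 337/7)
√(-79639 + B(A((a*3)*(-5), -3/(-9)))) = √(-79639 + 337/7) = √(-557136/7) = 12*I*√27083/7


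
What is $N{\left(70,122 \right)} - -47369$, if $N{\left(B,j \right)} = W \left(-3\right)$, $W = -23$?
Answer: $47438$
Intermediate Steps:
$N{\left(B,j \right)} = 69$ ($N{\left(B,j \right)} = \left(-23\right) \left(-3\right) = 69$)
$N{\left(70,122 \right)} - -47369 = 69 - -47369 = 69 + 47369 = 47438$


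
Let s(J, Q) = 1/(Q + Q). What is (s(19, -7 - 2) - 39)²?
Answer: 494209/324 ≈ 1525.3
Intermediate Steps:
s(J, Q) = 1/(2*Q)
(s(19, -7 - 2) - 39)² = (1/(2*(-7 - 2)) - 39)² = ((½)/(-9) - 39)² = ((½)*(-⅑) - 39)² = (-1/18 - 39)² = (-703/18)² = 494209/324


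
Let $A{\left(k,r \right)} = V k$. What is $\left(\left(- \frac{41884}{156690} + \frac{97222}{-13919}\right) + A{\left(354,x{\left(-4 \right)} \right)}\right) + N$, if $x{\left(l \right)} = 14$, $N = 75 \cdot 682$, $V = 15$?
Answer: $\frac{61560821396012}{1090484055} \approx 56453.0$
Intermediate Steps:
$N = 51150$
$A{\left(k,r \right)} = 15 k$
$\left(\left(- \frac{41884}{156690} + \frac{97222}{-13919}\right) + A{\left(354,x{\left(-4 \right)} \right)}\right) + N = \left(\left(- \frac{41884}{156690} + \frac{97222}{-13919}\right) + 15 \cdot 354\right) + 51150 = \left(\left(\left(-41884\right) \frac{1}{156690} + 97222 \left(- \frac{1}{13919}\right)\right) + 5310\right) + 51150 = \left(\left(- \frac{20942}{78345} - \frac{97222}{13919}\right) + 5310\right) + 51150 = \left(- \frac{7908349288}{1090484055} + 5310\right) + 51150 = \frac{5782561982762}{1090484055} + 51150 = \frac{61560821396012}{1090484055}$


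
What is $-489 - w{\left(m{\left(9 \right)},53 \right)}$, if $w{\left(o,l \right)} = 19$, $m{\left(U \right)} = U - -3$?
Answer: $-508$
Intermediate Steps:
$m{\left(U \right)} = 3 + U$ ($m{\left(U \right)} = U + 3 = 3 + U$)
$-489 - w{\left(m{\left(9 \right)},53 \right)} = -489 - 19 = -508$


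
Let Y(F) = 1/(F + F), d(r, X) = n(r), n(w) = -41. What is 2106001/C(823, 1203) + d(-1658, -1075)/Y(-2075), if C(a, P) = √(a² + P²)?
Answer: 170150 + 2106001*√2124538/2124538 ≈ 1.7159e+5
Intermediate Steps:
d(r, X) = -41
Y(F) = 1/(2*F)
C(a, P) = √(P² + a²)
2106001/C(823, 1203) + d(-1658, -1075)/Y(-2075) = 2106001/(√(1203² + 823²)) - 41/((½)/(-2075)) = 2106001/(√(1447209 + 677329)) - 41/((½)*(-1/2075)) = 2106001/(√2124538) - 41/(-1/4150) = 2106001*(√2124538/2124538) - 41*(-4150) = 2106001*√2124538/2124538 + 170150 = 170150 + 2106001*√2124538/2124538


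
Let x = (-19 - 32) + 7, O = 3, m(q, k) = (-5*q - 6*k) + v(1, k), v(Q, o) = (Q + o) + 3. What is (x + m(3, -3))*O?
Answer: -120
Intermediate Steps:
v(Q, o) = 3 + Q + o
m(q, k) = 4 - 5*k - 5*q (m(q, k) = (-5*q - 6*k) + (3 + 1 + k) = (-6*k - 5*q) + (4 + k) = 4 - 5*k - 5*q)
x = -44 (x = -51 + 7 = -44)
(x + m(3, -3))*O = (-44 + (4 - 5*(-3) - 5*3))*3 = (-44 + (4 + 15 - 15))*3 = (-44 + 4)*3 = -40*3 = -120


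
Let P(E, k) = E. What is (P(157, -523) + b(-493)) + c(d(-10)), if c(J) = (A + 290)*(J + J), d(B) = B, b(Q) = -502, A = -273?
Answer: -685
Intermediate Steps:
c(J) = 34*J (c(J) = (-273 + 290)*(J + J) = 17*(2*J) = 34*J)
(P(157, -523) + b(-493)) + c(d(-10)) = (157 - 502) + 34*(-10) = -345 - 340 = -685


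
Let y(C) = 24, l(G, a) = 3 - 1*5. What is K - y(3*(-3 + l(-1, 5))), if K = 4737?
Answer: 4713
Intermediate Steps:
l(G, a) = -2 (l(G, a) = 3 - 5 = -2)
K - y(3*(-3 + l(-1, 5))) = 4737 - 1*24 = 4737 - 24 = 4713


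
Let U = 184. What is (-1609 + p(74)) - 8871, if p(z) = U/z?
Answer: -387668/37 ≈ -10478.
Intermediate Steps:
p(z) = 184/z
(-1609 + p(74)) - 8871 = (-1609 + 184/74) - 8871 = (-1609 + 184*(1/74)) - 8871 = (-1609 + 92/37) - 8871 = -59441/37 - 8871 = -387668/37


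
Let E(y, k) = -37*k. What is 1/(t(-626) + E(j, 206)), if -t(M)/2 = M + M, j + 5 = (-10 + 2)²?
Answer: -1/5118 ≈ -0.00019539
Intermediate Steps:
j = 59 (j = -5 + (-10 + 2)² = -5 + (-8)² = -5 + 64 = 59)
t(M) = -4*M (t(M) = -2*(M + M) = -4*M)
1/(t(-626) + E(j, 206)) = 1/(-4*(-626) - 37*206) = 1/(2504 - 7622) = 1/(-5118) = -1/5118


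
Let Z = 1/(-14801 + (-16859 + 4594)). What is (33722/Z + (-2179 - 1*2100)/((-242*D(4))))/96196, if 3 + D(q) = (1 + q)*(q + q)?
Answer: -742953796339/78303544 ≈ -9488.1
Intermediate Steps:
Z = -1/27066 (Z = 1/(-14801 - 12265) = 1/(-27066) = -1/27066 ≈ -3.6947e-5)
D(q) = -3 + 2*q*(1 + q) (D(q) = -3 + (1 + q)*(q + q) = -3 + (1 + q)*(2*q) = -3 + 2*q*(1 + q))
(33722/Z + (-2179 - 1*2100)/((-242*D(4))))/96196 = (33722/(-1/27066) + (-2179 - 1*2100)/((-242*(-3 + 2*4 + 2*4**2))))/96196 = (33722*(-27066) + (-2179 - 2100)/((-242*(-3 + 8 + 2*16))))*(1/96196) = (-912719652 - 4279*(-1/(242*(-3 + 8 + 32))))*(1/96196) = (-912719652 - 4279/((-242*37)))*(1/96196) = (-912719652 - 4279/(-8954))*(1/96196) = (-912719652 - 4279*(-1/8954))*(1/96196) = (-912719652 + 389/814)*(1/96196) = -742953796339/814*1/96196 = -742953796339/78303544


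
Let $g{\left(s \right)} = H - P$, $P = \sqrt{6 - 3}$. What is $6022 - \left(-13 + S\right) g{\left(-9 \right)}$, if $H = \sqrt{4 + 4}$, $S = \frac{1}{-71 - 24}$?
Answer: $6022 - \frac{1236 \sqrt{3}}{95} + \frac{2472 \sqrt{2}}{95} \approx 6036.3$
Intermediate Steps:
$P = \sqrt{3} \approx 1.732$
$S = - \frac{1}{95}$ ($S = \frac{1}{-95} = - \frac{1}{95} \approx -0.010526$)
$H = 2 \sqrt{2}$ ($H = \sqrt{8} = 2 \sqrt{2} \approx 2.8284$)
$g{\left(s \right)} = - \sqrt{3} + 2 \sqrt{2}$ ($g{\left(s \right)} = 2 \sqrt{2} - \sqrt{3} = - \sqrt{3} + 2 \sqrt{2}$)
$6022 - \left(-13 + S\right) g{\left(-9 \right)} = 6022 - \left(-13 - \frac{1}{95}\right) \left(- \sqrt{3} + 2 \sqrt{2}\right) = 6022 - - \frac{1236 \left(- \sqrt{3} + 2 \sqrt{2}\right)}{95} = 6022 - \left(- \frac{2472 \sqrt{2}}{95} + \frac{1236 \sqrt{3}}{95}\right) = 6022 + \left(- \frac{1236 \sqrt{3}}{95} + \frac{2472 \sqrt{2}}{95}\right) = 6022 - \frac{1236 \sqrt{3}}{95} + \frac{2472 \sqrt{2}}{95}$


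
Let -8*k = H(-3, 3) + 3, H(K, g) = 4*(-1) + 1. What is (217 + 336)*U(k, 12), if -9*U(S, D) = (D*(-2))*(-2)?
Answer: -8848/3 ≈ -2949.3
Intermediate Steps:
H(K, g) = -3 (H(K, g) = -4 + 1 = -3)
k = 0 (k = -(-3 + 3)/8 = -⅛*0 = 0)
U(S, D) = -4*D/9 (U(S, D) = -D*(-2)*(-2)/9 = -(-2*D)*(-2)/9 = -4*D/9)
(217 + 336)*U(k, 12) = (217 + 336)*(-4/9*12) = 553*(-16/3) = -8848/3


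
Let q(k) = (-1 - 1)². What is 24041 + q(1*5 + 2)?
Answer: 24045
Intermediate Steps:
q(k) = 4 (q(k) = (-2)² = 4)
24041 + q(1*5 + 2) = 24041 + 4 = 24045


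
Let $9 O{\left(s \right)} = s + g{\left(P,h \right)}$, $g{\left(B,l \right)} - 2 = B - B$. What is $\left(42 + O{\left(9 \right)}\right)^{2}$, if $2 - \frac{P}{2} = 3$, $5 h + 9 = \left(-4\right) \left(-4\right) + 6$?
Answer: $\frac{151321}{81} \approx 1868.2$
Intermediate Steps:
$h = \frac{13}{5}$ ($h = - \frac{9}{5} + \frac{\left(-4\right) \left(-4\right) + 6}{5} = - \frac{9}{5} + \frac{16 + 6}{5} = - \frac{9}{5} + \frac{1}{5} \cdot 22 = - \frac{9}{5} + \frac{22}{5} = \frac{13}{5} \approx 2.6$)
$P = -2$ ($P = 4 - 6 = -2$)
$g{\left(B,l \right)} = 2$ ($g{\left(B,l \right)} = 2 + \left(B - B\right) = 2 + 0 = 2$)
$O{\left(s \right)} = \frac{2}{9} + \frac{s}{9}$ ($O{\left(s \right)} = \frac{s + 2}{9} = \frac{2 + s}{9} = \frac{2}{9} + \frac{s}{9}$)
$\left(42 + O{\left(9 \right)}\right)^{2} = \left(42 + \left(\frac{2}{9} + \frac{1}{9} \cdot 9\right)\right)^{2} = \left(42 + \left(\frac{2}{9} + 1\right)\right)^{2} = \left(42 + \frac{11}{9}\right)^{2} = \left(\frac{389}{9}\right)^{2} = \frac{151321}{81}$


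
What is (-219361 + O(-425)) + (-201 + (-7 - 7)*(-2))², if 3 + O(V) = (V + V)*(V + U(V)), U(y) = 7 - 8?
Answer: 172665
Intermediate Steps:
U(y) = -1
O(V) = -3 + 2*V*(-1 + V) (O(V) = -3 + (V + V)*(V - 1) = -3 + (2*V)*(-1 + V) = -3 + 2*V*(-1 + V))
(-219361 + O(-425)) + (-201 + (-7 - 7)*(-2))² = (-219361 + (-3 - 2*(-425) + 2*(-425)²)) + (-201 + (-7 - 7)*(-2))² = (-219361 + (-3 + 850 + 2*180625)) + (-201 - 14*(-2))² = (-219361 + (-3 + 850 + 361250)) + (-201 + 28)² = (-219361 + 362097) + (-173)² = 142736 + 29929 = 172665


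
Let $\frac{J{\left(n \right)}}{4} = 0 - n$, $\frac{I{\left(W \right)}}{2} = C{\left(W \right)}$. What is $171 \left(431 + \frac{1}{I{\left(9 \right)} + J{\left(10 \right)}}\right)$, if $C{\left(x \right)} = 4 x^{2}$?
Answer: $\frac{2358441}{32} \approx 73701.0$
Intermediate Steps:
$I{\left(W \right)} = 8 W^{2}$ ($I{\left(W \right)} = 2 \cdot 4 W^{2} = 8 W^{2}$)
$J{\left(n \right)} = - 4 n$ ($J{\left(n \right)} = 4 \left(0 - n\right) = 4 \left(- n\right) = - 4 n$)
$171 \left(431 + \frac{1}{I{\left(9 \right)} + J{\left(10 \right)}}\right) = 171 \left(431 + \frac{1}{8 \cdot 9^{2} - 40}\right) = 171 \left(431 + \frac{1}{8 \cdot 81 - 40}\right) = 171 \left(431 + \frac{1}{648 - 40}\right) = 171 \left(431 + \frac{1}{608}\right) = 171 \cdot \frac{262049}{608} = \frac{2358441}{32}$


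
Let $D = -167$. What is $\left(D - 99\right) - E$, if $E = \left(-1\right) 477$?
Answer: $211$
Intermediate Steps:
$E = -477$
$\left(D - 99\right) - E = \left(-167 - 99\right) - -477 = \left(-167 - 99\right) + 477 = -266 + 477 = 211$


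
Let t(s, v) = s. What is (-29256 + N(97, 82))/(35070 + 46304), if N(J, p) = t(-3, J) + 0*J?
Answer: -29259/81374 ≈ -0.35956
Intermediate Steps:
N(J, p) = -3 (N(J, p) = -3 + 0*J = -3 + 0 = -3)
(-29256 + N(97, 82))/(35070 + 46304) = (-29256 - 3)/(35070 + 46304) = -29259/81374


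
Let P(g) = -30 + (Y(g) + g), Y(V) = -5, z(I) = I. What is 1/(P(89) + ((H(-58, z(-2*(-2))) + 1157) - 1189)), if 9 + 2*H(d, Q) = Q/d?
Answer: 58/1013 ≈ 0.057256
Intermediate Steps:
H(d, Q) = -9/2 + Q/(2*d) (H(d, Q) = -9/2 + (Q/d)/2 = -9/2 + Q/(2*d))
P(g) = -35 + g (P(g) = -30 + (-5 + g) = -35 + g)
1/(P(89) + ((H(-58, z(-2*(-2))) + 1157) - 1189)) = 1/((-35 + 89) + (((1/2)*(-2*(-2) - 9*(-58))/(-58) + 1157) - 1189)) = 1/(54 + (((1/2)*(-1/58)*(4 + 522) + 1157) - 1189)) = 1/(54 + (((1/2)*(-1/58)*526 + 1157) - 1189)) = 1/(54 + ((-263/58 + 1157) - 1189)) = 1/(54 + (66843/58 - 1189)) = 1/(54 - 2119/58) = 1/(1013/58) = 58/1013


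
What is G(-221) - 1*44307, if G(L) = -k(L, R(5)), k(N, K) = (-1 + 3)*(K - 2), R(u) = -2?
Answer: -44299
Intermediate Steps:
k(N, K) = -4 + 2*K (k(N, K) = 2*(-2 + K) = -4 + 2*K)
G(L) = 8 (G(L) = -(-4 + 2*(-2)) = -(-4 - 4) = -1*(-8) = 8)
G(-221) - 1*44307 = 8 - 1*44307 = 8 - 44307 = -44299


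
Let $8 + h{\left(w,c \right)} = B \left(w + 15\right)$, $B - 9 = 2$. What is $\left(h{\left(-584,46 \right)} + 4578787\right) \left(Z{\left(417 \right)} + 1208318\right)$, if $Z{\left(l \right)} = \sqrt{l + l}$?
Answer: $5525058221360 + 4572520 \sqrt{834} \approx 5.5252 \cdot 10^{12}$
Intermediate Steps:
$B = 11$ ($B = 9 + 2 = 11$)
$h{\left(w,c \right)} = 157 + 11 w$ ($h{\left(w,c \right)} = -8 + 11 \left(w + 15\right) = -8 + 11 \left(15 + w\right) = -8 + \left(165 + 11 w\right) = 157 + 11 w$)
$Z{\left(l \right)} = \sqrt{2} \sqrt{l}$ ($Z{\left(l \right)} = \sqrt{2 l} = \sqrt{2} \sqrt{l}$)
$\left(h{\left(-584,46 \right)} + 4578787\right) \left(Z{\left(417 \right)} + 1208318\right) = \left(\left(157 + 11 \left(-584\right)\right) + 4578787\right) \left(\sqrt{2} \sqrt{417} + 1208318\right) = \left(\left(157 - 6424\right) + 4578787\right) \left(\sqrt{834} + 1208318\right) = \left(-6267 + 4578787\right) \left(1208318 + \sqrt{834}\right) = 4572520 \left(1208318 + \sqrt{834}\right) = 5525058221360 + 4572520 \sqrt{834}$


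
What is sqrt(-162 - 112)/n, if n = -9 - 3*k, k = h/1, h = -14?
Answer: I*sqrt(274)/33 ≈ 0.5016*I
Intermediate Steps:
k = -14 (k = -14/1 = -14*1 = -14)
n = 33 (n = -9 - 3*(-14) = -9 + 42 = 33)
sqrt(-162 - 112)/n = sqrt(-162 - 112)/33 = sqrt(-274)*(1/33) = (I*sqrt(274))*(1/33) = I*sqrt(274)/33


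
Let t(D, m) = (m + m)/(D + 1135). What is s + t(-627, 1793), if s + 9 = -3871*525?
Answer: -516198343/254 ≈ -2.0323e+6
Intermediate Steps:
s = -2032284 (s = -9 - 3871*525 = -9 - 2032275 = -2032284)
t(D, m) = 2*m/(1135 + D) (t(D, m) = (2*m)/(1135 + D) = 2*m/(1135 + D))
s + t(-627, 1793) = -2032284 + 2*1793/(1135 - 627) = -2032284 + 2*1793/508 = -2032284 + 2*1793*(1/508) = -2032284 + 1793/254 = -516198343/254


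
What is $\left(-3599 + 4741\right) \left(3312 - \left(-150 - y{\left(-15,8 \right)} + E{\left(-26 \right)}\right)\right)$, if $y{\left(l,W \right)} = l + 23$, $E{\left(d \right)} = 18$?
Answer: $3942184$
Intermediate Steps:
$y{\left(l,W \right)} = 23 + l$
$\left(-3599 + 4741\right) \left(3312 - \left(-150 - y{\left(-15,8 \right)} + E{\left(-26 \right)}\right)\right) = \left(-3599 + 4741\right) \left(3312 + \left(\left(150 + \left(23 - 15\right)\right) - 18\right)\right) = 1142 \left(3312 + \left(\left(150 + 8\right) - 18\right)\right) = 1142 \left(3312 + \left(158 - 18\right)\right) = 1142 \left(3312 + 140\right) = 1142 \cdot 3452 = 3942184$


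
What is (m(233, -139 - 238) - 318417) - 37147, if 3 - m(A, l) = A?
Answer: -355794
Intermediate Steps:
m(A, l) = 3 - A
(m(233, -139 - 238) - 318417) - 37147 = ((3 - 1*233) - 318417) - 37147 = ((3 - 233) - 318417) - 37147 = (-230 - 318417) - 37147 = -318647 - 37147 = -355794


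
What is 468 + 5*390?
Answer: 2418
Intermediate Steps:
468 + 5*390 = 468 + 1950 = 2418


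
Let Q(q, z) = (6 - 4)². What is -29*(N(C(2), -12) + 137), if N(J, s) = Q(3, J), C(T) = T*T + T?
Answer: -4089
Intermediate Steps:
Q(q, z) = 4 (Q(q, z) = 2² = 4)
C(T) = T + T² (C(T) = T² + T = T + T²)
N(J, s) = 4
-29*(N(C(2), -12) + 137) = -29*(4 + 137) = -29*141 = -4089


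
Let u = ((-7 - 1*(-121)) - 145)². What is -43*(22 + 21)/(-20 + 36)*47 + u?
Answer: -71527/16 ≈ -4470.4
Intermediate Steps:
u = 961 (u = ((-7 + 121) - 145)² = (114 - 145)² = (-31)² = 961)
-43*(22 + 21)/(-20 + 36)*47 + u = -43*(22 + 21)/(-20 + 36)*47 + 961 = -1849/16*47 + 961 = -86903/16 + 961 = -71527/16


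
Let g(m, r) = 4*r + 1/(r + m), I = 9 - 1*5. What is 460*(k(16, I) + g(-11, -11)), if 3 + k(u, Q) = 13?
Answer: -172270/11 ≈ -15661.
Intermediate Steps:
I = 4 (I = 9 - 5 = 4)
k(u, Q) = 10 (k(u, Q) = -3 + 13 = 10)
g(m, r) = 1/(m + r) + 4*r (g(m, r) = 4*r + 1/(m + r) = 1/(m + r) + 4*r)
460*(k(16, I) + g(-11, -11)) = 460*(10 + (1 + 4*(-11)² + 4*(-11)*(-11))/(-11 - 11)) = 460*(10 + (1 + 4*121 + 484)/(-22)) = 460*(10 - (1 + 484 + 484)/22) = 460*(10 - 1/22*969) = 460*(10 - 969/22) = 460*(-749/22) = -172270/11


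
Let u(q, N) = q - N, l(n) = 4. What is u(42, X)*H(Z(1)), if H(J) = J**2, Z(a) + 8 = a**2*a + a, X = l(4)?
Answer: 1368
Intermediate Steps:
X = 4
Z(a) = -8 + a + a**3 (Z(a) = -8 + (a**2*a + a) = -8 + (a**3 + a) = -8 + (a + a**3) = -8 + a + a**3)
u(42, X)*H(Z(1)) = (42 - 1*4)*(-8 + 1 + 1**3)**2 = (42 - 4)*(-8 + 1 + 1)**2 = 38*(-6)**2 = 38*36 = 1368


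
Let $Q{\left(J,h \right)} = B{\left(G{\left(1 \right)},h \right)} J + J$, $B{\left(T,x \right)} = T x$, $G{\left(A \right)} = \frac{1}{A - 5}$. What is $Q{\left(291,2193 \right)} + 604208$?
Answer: $\frac{1779833}{4} \approx 4.4496 \cdot 10^{5}$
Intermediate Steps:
$G{\left(A \right)} = \frac{1}{-5 + A}$
$Q{\left(J,h \right)} = J - \frac{J h}{4}$ ($Q{\left(J,h \right)} = \frac{h}{-5 + 1} J + J = \frac{h}{-4} J + J = - \frac{h}{4} J + J = - \frac{J h}{4} + J = J - \frac{J h}{4}$)
$Q{\left(291,2193 \right)} + 604208 = \frac{1}{4} \cdot 291 \left(4 - 2193\right) + 604208 = \frac{1}{4} \cdot 291 \left(-2189\right) + 604208 = - \frac{636999}{4} + 604208 = \frac{1779833}{4}$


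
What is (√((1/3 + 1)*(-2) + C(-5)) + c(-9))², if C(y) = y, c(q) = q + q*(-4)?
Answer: (81 + I*√69)²/9 ≈ 721.33 + 149.52*I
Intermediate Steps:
c(q) = -3*q (c(q) = q - 4*q = -3*q)
(√((1/3 + 1)*(-2) + C(-5)) + c(-9))² = (√((1/3 + 1)*(-2) - 5) - 3*(-9))² = (√((1*(⅓) + 1)*(-2) - 5) + 27)² = (√((⅓ + 1)*(-2) - 5) + 27)² = (√((4/3)*(-2) - 5) + 27)² = (√(-8/3 - 5) + 27)² = (√(-23/3) + 27)² = (I*√69/3 + 27)² = (27 + I*√69/3)²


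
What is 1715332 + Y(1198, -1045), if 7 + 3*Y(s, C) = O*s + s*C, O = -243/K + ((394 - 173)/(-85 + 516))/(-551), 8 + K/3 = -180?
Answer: 86939856303293/66969642 ≈ 1.2982e+6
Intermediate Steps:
K = -564 (K = -24 + 3*(-180) = -24 - 540 = -564)
O = 19194413/44646428 (O = -243/(-564) + ((394 - 173)/(-85 + 516))/(-551) = -243*(-1/564) + (221/431)*(-1/551) = 81/188 + (221*(1/431))*(-1/551) = 81/188 + (221/431)*(-1/551) = 81/188 - 221/237481 = 19194413/44646428 ≈ 0.42992)
Y(s, C) = -7/3 + 19194413*s/133939284 + C*s/3 (Y(s, C) = -7/3 + (19194413*s/44646428 + s*C)/3 = -7/3 + (19194413*s/44646428 + C*s)/3 = -7/3 + (19194413*s/133939284 + C*s/3) = -7/3 + 19194413*s/133939284 + C*s/3)
1715332 + Y(1198, -1045) = 1715332 + (-7/3 + (19194413/133939284)*1198 + (⅓)*(-1045)*1198) = 1715332 + (-7/3 + 11497453387/66969642 - 1251910/3) = 1715332 - 27935313647851/66969642 = 86939856303293/66969642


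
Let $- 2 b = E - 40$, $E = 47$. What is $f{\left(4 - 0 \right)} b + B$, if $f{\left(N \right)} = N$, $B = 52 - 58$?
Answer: $-20$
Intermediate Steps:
$B = -6$
$b = - \frac{7}{2}$ ($b = - \frac{47 - 40}{2} = \left(- \frac{1}{2}\right) 7 = - \frac{7}{2} \approx -3.5$)
$f{\left(4 - 0 \right)} b + B = \left(4 - 0\right) \left(- \frac{7}{2}\right) - 6 = \left(4 + 0\right) \left(- \frac{7}{2}\right) - 6 = 4 \left(- \frac{7}{2}\right) - 6 = -14 - 6 = -20$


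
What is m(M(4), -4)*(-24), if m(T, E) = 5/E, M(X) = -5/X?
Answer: 30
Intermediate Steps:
m(M(4), -4)*(-24) = (5/(-4))*(-24) = (5*(-1/4))*(-24) = -5/4*(-24) = 30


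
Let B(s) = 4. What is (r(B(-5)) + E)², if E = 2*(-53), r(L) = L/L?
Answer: 11025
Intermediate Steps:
r(L) = 1
E = -106
(r(B(-5)) + E)² = (1 - 106)² = (-105)² = 11025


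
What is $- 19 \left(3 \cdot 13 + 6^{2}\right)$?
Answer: $-1425$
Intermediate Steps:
$- 19 \left(3 \cdot 13 + 6^{2}\right) = - 19 \left(39 + 36\right) = \left(-19\right) 75 = -1425$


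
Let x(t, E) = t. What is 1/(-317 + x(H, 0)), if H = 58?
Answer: -1/259 ≈ -0.0038610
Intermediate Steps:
1/(-317 + x(H, 0)) = 1/(-317 + 58) = 1/(-259) = -1/259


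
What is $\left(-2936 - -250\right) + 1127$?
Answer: $-1559$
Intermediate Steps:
$\left(-2936 - -250\right) + 1127 = \left(-2936 + 250\right) + 1127 = -2686 + 1127 = -1559$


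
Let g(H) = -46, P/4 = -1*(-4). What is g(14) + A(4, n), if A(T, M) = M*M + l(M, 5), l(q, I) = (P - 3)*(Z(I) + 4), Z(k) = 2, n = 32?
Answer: 1056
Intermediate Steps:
P = 16 (P = 4*(-1*(-4)) = 4*4 = 16)
l(q, I) = 78 (l(q, I) = (16 - 3)*(2 + 4) = 13*6 = 78)
A(T, M) = 78 + M**2 (A(T, M) = M*M + 78 = M**2 + 78 = 78 + M**2)
g(14) + A(4, n) = -46 + (78 + 32**2) = -46 + (78 + 1024) = -46 + 1102 = 1056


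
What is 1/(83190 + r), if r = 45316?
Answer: 1/128506 ≈ 7.7817e-6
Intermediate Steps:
1/(83190 + r) = 1/(83190 + 45316) = 1/128506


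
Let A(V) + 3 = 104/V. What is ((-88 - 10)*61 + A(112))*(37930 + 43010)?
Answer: -3388188870/7 ≈ -4.8403e+8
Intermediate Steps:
A(V) = -3 + 104/V
((-88 - 10)*61 + A(112))*(37930 + 43010) = ((-88 - 10)*61 + (-3 + 104/112))*(37930 + 43010) = (-98*61 + (-3 + 104*(1/112)))*80940 = (-5978 + (-3 + 13/14))*80940 = (-5978 - 29/14)*80940 = -83721/14*80940 = -3388188870/7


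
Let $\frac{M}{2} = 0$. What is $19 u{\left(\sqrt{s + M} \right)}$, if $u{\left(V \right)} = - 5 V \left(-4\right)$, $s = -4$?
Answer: $760 i \approx 760.0 i$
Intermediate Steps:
$M = 0$ ($M = 2 \cdot 0 = 0$)
$u{\left(V \right)} = 20 V$
$19 u{\left(\sqrt{s + M} \right)} = 19 \cdot 20 \sqrt{-4 + 0} = 19 \cdot 20 \sqrt{-4} = 19 \cdot 20 \cdot 2 i = 19 \cdot 40 i = 760 i$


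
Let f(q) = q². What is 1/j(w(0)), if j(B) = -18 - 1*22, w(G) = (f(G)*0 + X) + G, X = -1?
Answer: -1/40 ≈ -0.025000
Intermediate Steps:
w(G) = -1 + G (w(G) = (G²*0 - 1) + G = (0 - 1) + G = -1 + G)
j(B) = -40 (j(B) = -18 - 22 = -40)
1/j(w(0)) = 1/(-40) = -1/40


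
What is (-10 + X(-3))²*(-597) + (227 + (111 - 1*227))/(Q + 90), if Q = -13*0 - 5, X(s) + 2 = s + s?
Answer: -16441269/85 ≈ -1.9343e+5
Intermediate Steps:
X(s) = -2 + 2*s (X(s) = -2 + (s + s) = -2 + 2*s)
Q = -5 (Q = 0 - 5 = -5)
(-10 + X(-3))²*(-597) + (227 + (111 - 1*227))/(Q + 90) = (-10 + (-2 + 2*(-3)))²*(-597) + (227 + (111 - 1*227))/(-5 + 90) = (-10 + (-2 - 6))²*(-597) + (227 + (111 - 227))/85 = (-10 - 8)²*(-597) + (227 - 116)*(1/85) = (-18)²*(-597) + 111*(1/85) = 324*(-597) + 111/85 = -193428 + 111/85 = -16441269/85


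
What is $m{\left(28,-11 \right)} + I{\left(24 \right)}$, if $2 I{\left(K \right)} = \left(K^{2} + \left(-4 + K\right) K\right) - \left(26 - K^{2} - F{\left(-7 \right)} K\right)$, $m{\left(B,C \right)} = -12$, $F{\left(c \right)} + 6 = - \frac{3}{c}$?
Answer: $\frac{5069}{7} \approx 724.14$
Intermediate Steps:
$F{\left(c \right)} = -6 - \frac{3}{c}$
$I{\left(K \right)} = -13 + K^{2} - \frac{39 K}{14} + \frac{K \left(-4 + K\right)}{2}$ ($I{\left(K \right)} = \frac{\left(K^{2} + \left(-4 + K\right) K\right) - \left(26 - K^{2} - \left(-6 - \frac{3}{-7}\right) K\right)}{2} = \frac{\left(K^{2} + K \left(-4 + K\right)\right) - \left(26 - K^{2} - \left(-6 - - \frac{3}{7}\right) K\right)}{2} = \frac{\left(K^{2} + K \left(-4 + K\right)\right) - \left(26 - K^{2} - \left(-6 + \frac{3}{7}\right) K\right)}{2} = \frac{\left(K^{2} + K \left(-4 + K\right)\right) - \left(26 - K^{2} + \frac{39 K}{7}\right)}{2} = \frac{-26 + 2 K^{2} - \frac{39 K}{7} + K \left(-4 + K\right)}{2} = -13 + K^{2} - \frac{39 K}{14} + \frac{K \left(-4 + K\right)}{2}$)
$m{\left(28,-11 \right)} + I{\left(24 \right)} = -12 - \left(\frac{895}{7} - 864\right) = -12 - - \frac{5153}{7} = -12 + \frac{5153}{7} = \frac{5069}{7}$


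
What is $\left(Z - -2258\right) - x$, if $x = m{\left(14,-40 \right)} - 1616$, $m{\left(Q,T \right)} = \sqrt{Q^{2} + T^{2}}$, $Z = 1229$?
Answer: $5103 - 2 \sqrt{449} \approx 5060.6$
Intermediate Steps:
$x = -1616 + 2 \sqrt{449}$ ($x = \sqrt{14^{2} + \left(-40\right)^{2}} - 1616 = \sqrt{196 + 1600} - 1616 = \sqrt{1796} - 1616 = 2 \sqrt{449} - 1616 = -1616 + 2 \sqrt{449} \approx -1573.6$)
$\left(Z - -2258\right) - x = \left(1229 - -2258\right) - \left(-1616 + 2 \sqrt{449}\right) = \left(1229 + 2258\right) + \left(1616 - 2 \sqrt{449}\right) = 3487 + \left(1616 - 2 \sqrt{449}\right) = 5103 - 2 \sqrt{449}$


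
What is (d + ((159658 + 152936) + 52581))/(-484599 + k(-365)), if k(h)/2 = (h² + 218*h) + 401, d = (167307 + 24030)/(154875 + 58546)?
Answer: -77936205012/80350232027 ≈ -0.96996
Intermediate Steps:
d = 191337/213421 ≈ 0.89652
k(h) = 802 + 2*h² + 436*h (k(h) = 2*((h² + 218*h) + 401) = 2*(401 + h² + 218*h) = 802 + 2*h² + 436*h)
(d + ((159658 + 152936) + 52581))/(-484599 + k(-365)) = (191337/213421 + ((159658 + 152936) + 52581))/(-484599 + (802 + 2*(-365)² + 436*(-365))) = (191337/213421 + (312594 + 52581))/(-484599 + (802 + 2*133225 - 159140)) = (191337/213421 + 365175)/(-484599 + (802 + 266450 - 159140)) = 77936205012/(213421*(-484599 + 108112)) = (77936205012/213421)/(-376487) = (77936205012/213421)*(-1/376487) = -77936205012/80350232027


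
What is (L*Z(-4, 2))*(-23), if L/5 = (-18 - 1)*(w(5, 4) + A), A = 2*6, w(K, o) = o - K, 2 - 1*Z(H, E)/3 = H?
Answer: 432630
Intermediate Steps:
Z(H, E) = 6 - 3*H
A = 12
L = -1045 (L = 5*((-18 - 1)*((4 - 1*5) + 12)) = 5*(-19*((4 - 5) + 12)) = 5*(-19*(-1 + 12)) = 5*(-19*11) = 5*(-209) = -1045)
(L*Z(-4, 2))*(-23) = -1045*(6 - 3*(-4))*(-23) = -1045*(6 + 12)*(-23) = -1045*18*(-23) = -18810*(-23) = 432630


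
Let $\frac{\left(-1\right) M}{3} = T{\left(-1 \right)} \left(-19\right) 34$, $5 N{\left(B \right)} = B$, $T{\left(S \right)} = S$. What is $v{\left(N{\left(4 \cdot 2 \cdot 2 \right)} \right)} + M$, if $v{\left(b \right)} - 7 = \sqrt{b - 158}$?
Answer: $-1931 + \frac{3 i \sqrt{430}}{5} \approx -1931.0 + 12.442 i$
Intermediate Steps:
$N{\left(B \right)} = \frac{B}{5}$
$v{\left(b \right)} = 7 + \sqrt{-158 + b}$ ($v{\left(b \right)} = 7 + \sqrt{b - 158} = 7 + \sqrt{-158 + b}$)
$M = -1938$ ($M = - 3 \left(-1\right) \left(-19\right) 34 = - 3 \cdot 19 \cdot 34 = \left(-3\right) 646 = -1938$)
$v{\left(N{\left(4 \cdot 2 \cdot 2 \right)} \right)} + M = \left(7 + \sqrt{-158 + \frac{4 \cdot 2 \cdot 2}{5}}\right) - 1938 = \left(7 + \sqrt{-158 + \frac{8 \cdot 2}{5}}\right) - 1938 = \left(7 + \sqrt{-158 + \frac{1}{5} \cdot 16}\right) - 1938 = \left(7 + \sqrt{-158 + \frac{16}{5}}\right) - 1938 = \left(7 + \sqrt{- \frac{774}{5}}\right) - 1938 = \left(7 + \frac{3 i \sqrt{430}}{5}\right) - 1938 = -1931 + \frac{3 i \sqrt{430}}{5}$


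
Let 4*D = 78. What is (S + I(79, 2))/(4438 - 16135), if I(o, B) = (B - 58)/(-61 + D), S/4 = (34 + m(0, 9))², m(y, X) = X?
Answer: -204660/323617 ≈ -0.63241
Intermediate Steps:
D = 39/2 (D = (¼)*78 = 39/2 ≈ 19.500)
S = 7396 (S = 4*(34 + 9)² = 4*43² = 4*1849 = 7396)
I(o, B) = 116/83 - 2*B/83 (I(o, B) = (B - 58)/(-61 + 39/2) = (-58 + B)/(-83/2) = (-58 + B)*(-2/83) = 116/83 - 2*B/83)
(S + I(79, 2))/(4438 - 16135) = (7396 + (116/83 - 2/83*2))/(4438 - 16135) = (7396 + (116/83 - 4/83))/(-11697) = (7396 + 112/83)*(-1/11697) = (613980/83)*(-1/11697) = -204660/323617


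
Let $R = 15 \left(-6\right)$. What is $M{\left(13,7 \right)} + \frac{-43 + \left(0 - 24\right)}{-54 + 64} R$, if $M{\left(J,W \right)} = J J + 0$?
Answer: $772$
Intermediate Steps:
$M{\left(J,W \right)} = J^{2}$ ($M{\left(J,W \right)} = J^{2} + 0 = J^{2}$)
$R = -90$
$M{\left(13,7 \right)} + \frac{-43 + \left(0 - 24\right)}{-54 + 64} R = 13^{2} + \frac{-43 + \left(0 - 24\right)}{-54 + 64} \left(-90\right) = 169 + \frac{-43 + \left(0 - 24\right)}{10} \left(-90\right) = 169 + \left(-43 - 24\right) \frac{1}{10} \left(-90\right) = 169 + \left(-67\right) \frac{1}{10} \left(-90\right) = 169 - -603 = 169 + 603 = 772$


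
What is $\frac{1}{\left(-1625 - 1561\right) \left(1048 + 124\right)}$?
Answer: $- \frac{1}{3733992} \approx -2.6781 \cdot 10^{-7}$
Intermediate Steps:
$\frac{1}{\left(-1625 - 1561\right) \left(1048 + 124\right)} = \frac{1}{\left(-3186\right) 1172} = \frac{1}{-3733992} = - \frac{1}{3733992}$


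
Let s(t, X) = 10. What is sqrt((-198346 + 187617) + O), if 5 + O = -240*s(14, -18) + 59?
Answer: 5*I*sqrt(523) ≈ 114.35*I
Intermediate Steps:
O = -2346 (O = -5 + (-240*10 + 59) = -5 + (-2400 + 59) = -5 - 2341 = -2346)
sqrt((-198346 + 187617) + O) = sqrt((-198346 + 187617) - 2346) = sqrt(-10729 - 2346) = sqrt(-13075) = 5*I*sqrt(523)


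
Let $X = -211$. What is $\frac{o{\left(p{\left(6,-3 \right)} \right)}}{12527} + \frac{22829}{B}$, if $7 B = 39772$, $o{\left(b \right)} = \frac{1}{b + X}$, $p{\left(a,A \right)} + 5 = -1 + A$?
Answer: $\frac{27525465003}{6850577855} \approx 4.018$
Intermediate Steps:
$p{\left(a,A \right)} = -6 + A$ ($p{\left(a,A \right)} = -5 + \left(-1 + A\right) = -6 + A$)
$o{\left(b \right)} = \frac{1}{-211 + b}$ ($o{\left(b \right)} = \frac{1}{b - 211} = \frac{1}{-211 + b}$)
$B = \frac{39772}{7}$ ($B = \frac{1}{7} \cdot 39772 = \frac{39772}{7} \approx 5681.7$)
$\frac{o{\left(p{\left(6,-3 \right)} \right)}}{12527} + \frac{22829}{B} = \frac{1}{\left(-211 - 9\right) 12527} + \frac{22829}{\frac{39772}{7}} = \frac{1}{-211 - 9} \cdot \frac{1}{12527} + 22829 \cdot \frac{7}{39772} = \frac{1}{-220} \cdot \frac{1}{12527} + \frac{159803}{39772} = \left(- \frac{1}{220}\right) \frac{1}{12527} + \frac{159803}{39772} = - \frac{1}{2755940} + \frac{159803}{39772} = \frac{27525465003}{6850577855}$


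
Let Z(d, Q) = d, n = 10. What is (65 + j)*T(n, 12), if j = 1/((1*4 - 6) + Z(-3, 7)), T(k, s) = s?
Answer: 3888/5 ≈ 777.60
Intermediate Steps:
j = -⅕ (j = 1/((1*4 - 6) - 3) = 1/((4 - 6) - 3) = 1/(-2 - 3) = 1/(-5) = -⅕ ≈ -0.20000)
(65 + j)*T(n, 12) = (65 - ⅕)*12 = (324/5)*12 = 3888/5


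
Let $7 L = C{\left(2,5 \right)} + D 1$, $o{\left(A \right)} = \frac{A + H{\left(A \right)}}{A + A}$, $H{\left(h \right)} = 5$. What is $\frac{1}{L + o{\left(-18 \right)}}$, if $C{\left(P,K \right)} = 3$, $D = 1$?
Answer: $\frac{252}{235} \approx 1.0723$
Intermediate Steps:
$o{\left(A \right)} = \frac{5 + A}{2 A}$ ($o{\left(A \right)} = \frac{A + 5}{A + A} = \frac{5 + A}{2 A}$)
$L = \frac{4}{7}$ ($L = \frac{3 + 1 \cdot 1}{7} = \frac{3 + 1}{7} = \frac{1}{7} \cdot 4 = \frac{4}{7} \approx 0.57143$)
$\frac{1}{L + o{\left(-18 \right)}} = \frac{1}{\frac{4}{7} + \frac{5 - 18}{2 \left(-18\right)}} = \frac{1}{\frac{4}{7} + \frac{1}{2} \left(- \frac{1}{18}\right) \left(-13\right)} = \frac{1}{\frac{4}{7} + \frac{13}{36}} = \frac{1}{\frac{235}{252}} = \frac{252}{235}$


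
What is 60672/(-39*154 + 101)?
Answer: -60672/5905 ≈ -10.275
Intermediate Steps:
60672/(-39*154 + 101) = 60672/(-6006 + 101) = 60672/(-5905) = 60672*(-1/5905) = -60672/5905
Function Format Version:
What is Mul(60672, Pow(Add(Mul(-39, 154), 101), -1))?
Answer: Rational(-60672, 5905) ≈ -10.275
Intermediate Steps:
Mul(60672, Pow(Add(Mul(-39, 154), 101), -1)) = Mul(60672, Pow(Add(-6006, 101), -1)) = Mul(60672, Pow(-5905, -1)) = Mul(60672, Rational(-1, 5905)) = Rational(-60672, 5905)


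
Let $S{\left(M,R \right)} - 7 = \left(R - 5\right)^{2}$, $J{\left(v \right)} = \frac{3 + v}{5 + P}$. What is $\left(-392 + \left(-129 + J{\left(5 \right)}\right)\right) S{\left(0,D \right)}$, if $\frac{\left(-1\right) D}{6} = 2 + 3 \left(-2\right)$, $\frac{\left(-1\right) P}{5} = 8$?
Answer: $- \frac{6713424}{35} \approx -1.9181 \cdot 10^{5}$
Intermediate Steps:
$P = -40$ ($P = \left(-5\right) 8 = -40$)
$J{\left(v \right)} = - \frac{3}{35} - \frac{v}{35}$ ($J{\left(v \right)} = \frac{3 + v}{5 - 40} = \frac{3 + v}{-35} = \left(3 + v\right) \left(- \frac{1}{35}\right) = - \frac{3}{35} - \frac{v}{35}$)
$D = 24$ ($D = - 6 \left(2 + 3 \left(-2\right)\right) = - 6 \left(2 - 6\right) = \left(-6\right) \left(-4\right) = 24$)
$S{\left(M,R \right)} = 7 + \left(-5 + R\right)^{2}$ ($S{\left(M,R \right)} = 7 + \left(R - 5\right)^{2} = 7 + \left(-5 + R\right)^{2}$)
$\left(-392 + \left(-129 + J{\left(5 \right)}\right)\right) S{\left(0,D \right)} = \left(-392 - \frac{4523}{35}\right) \left(7 + \left(-5 + 24\right)^{2}\right) = \left(-392 - \frac{4523}{35}\right) \left(7 + 19^{2}\right) = \left(-392 - \frac{4523}{35}\right) \left(7 + 361\right) = \left(-392 - \frac{4523}{35}\right) 368 = \left(- \frac{18243}{35}\right) 368 = - \frac{6713424}{35}$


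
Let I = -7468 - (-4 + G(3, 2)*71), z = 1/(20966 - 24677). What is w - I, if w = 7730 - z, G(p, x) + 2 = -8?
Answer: 53750125/3711 ≈ 14484.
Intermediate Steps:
G(p, x) = -10 (G(p, x) = -2 - 8 = -10)
z = -1/3711 (z = 1/(-3711) = -1/3711 ≈ -0.00026947)
I = -6754 (I = -7468 - (-4 - 10*71) = -7468 - (-4 - 710) = -7468 - 1*(-714) = -7468 + 714 = -6754)
w = 28686031/3711 (w = 7730 - 1*(-1/3711) = 7730 + 1/3711 = 28686031/3711 ≈ 7730.0)
w - I = 28686031/3711 - 1*(-6754) = 28686031/3711 + 6754 = 53750125/3711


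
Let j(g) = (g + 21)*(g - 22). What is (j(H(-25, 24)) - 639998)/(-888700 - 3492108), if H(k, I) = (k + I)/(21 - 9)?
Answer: 92226227/630836352 ≈ 0.14620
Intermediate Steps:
H(k, I) = I/12 + k/12 (H(k, I) = (I + k)/12 = (I + k)*(1/12) = I/12 + k/12)
j(g) = (-22 + g)*(21 + g) (j(g) = (21 + g)*(-22 + g) = (-22 + g)*(21 + g))
(j(H(-25, 24)) - 639998)/(-888700 - 3492108) = ((-462 + ((1/12)*24 + (1/12)*(-25))**2 - ((1/12)*24 + (1/12)*(-25))) - 639998)/(-888700 - 3492108) = ((-462 + (2 - 25/12)**2 - (2 - 25/12)) - 639998)/(-4380808) = ((-462 + (-1/12)**2 - 1*(-1/12)) - 639998)*(-1/4380808) = ((-462 + 1/144 + 1/12) - 639998)*(-1/4380808) = (-66515/144 - 639998)*(-1/4380808) = -92226227/144*(-1/4380808) = 92226227/630836352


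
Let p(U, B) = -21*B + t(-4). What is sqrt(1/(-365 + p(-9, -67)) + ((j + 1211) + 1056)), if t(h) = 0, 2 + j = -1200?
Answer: sqrt(1156339702)/1042 ≈ 32.634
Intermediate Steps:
j = -1202 (j = -2 - 1200 = -1202)
p(U, B) = -21*B (p(U, B) = -21*B + 0 = -21*B)
sqrt(1/(-365 + p(-9, -67)) + ((j + 1211) + 1056)) = sqrt(1/(-365 - 21*(-67)) + ((-1202 + 1211) + 1056)) = sqrt(1/(-365 + 1407) + (9 + 1056)) = sqrt(1/1042 + 1065) = sqrt(1109731/1042) = sqrt(1156339702)/1042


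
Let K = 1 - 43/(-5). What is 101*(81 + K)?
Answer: 45753/5 ≈ 9150.6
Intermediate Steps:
K = 48/5 (K = 1 - 43*(-⅕) = 1 + 43/5 = 48/5 ≈ 9.6000)
101*(81 + K) = 101*(81 + 48/5) = 101*(453/5) = 45753/5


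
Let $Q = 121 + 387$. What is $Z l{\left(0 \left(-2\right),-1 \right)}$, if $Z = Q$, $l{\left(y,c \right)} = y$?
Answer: $0$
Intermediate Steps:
$Q = 508$
$Z = 508$
$Z l{\left(0 \left(-2\right),-1 \right)} = 508 \cdot 0 \left(-2\right) = 508 \cdot 0 = 0$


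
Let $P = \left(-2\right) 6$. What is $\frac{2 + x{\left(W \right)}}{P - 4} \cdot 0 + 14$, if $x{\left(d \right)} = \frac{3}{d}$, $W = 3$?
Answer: $14$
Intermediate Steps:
$P = -12$
$\frac{2 + x{\left(W \right)}}{P - 4} \cdot 0 + 14 = \frac{2 + \frac{3}{3}}{-12 - 4} \cdot 0 + 14 = \frac{2 + 3 \cdot \frac{1}{3}}{-16} \cdot 0 + 14 = \left(2 + 1\right) \left(- \frac{1}{16}\right) 0 + 14 = 3 \left(- \frac{1}{16}\right) 0 + 14 = \left(- \frac{3}{16}\right) 0 + 14 = 0 + 14 = 14$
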